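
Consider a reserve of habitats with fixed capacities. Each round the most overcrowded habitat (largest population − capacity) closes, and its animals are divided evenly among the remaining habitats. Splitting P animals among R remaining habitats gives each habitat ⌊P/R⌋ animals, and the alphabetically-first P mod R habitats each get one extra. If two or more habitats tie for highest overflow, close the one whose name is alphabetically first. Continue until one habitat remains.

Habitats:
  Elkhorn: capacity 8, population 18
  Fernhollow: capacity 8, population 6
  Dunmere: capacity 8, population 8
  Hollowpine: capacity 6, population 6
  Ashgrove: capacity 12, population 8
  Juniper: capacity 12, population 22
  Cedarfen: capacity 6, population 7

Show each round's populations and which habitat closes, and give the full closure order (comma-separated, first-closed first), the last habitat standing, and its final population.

Round 1: Ashgrove=8 Cedarfen=7 Dunmere=8 Elkhorn=18 Fernhollow=6 Hollowpine=6 Juniper=22 → close Elkhorn (overflow 10)
  18÷6 = 3 each, +1 to first 0
Round 2: Ashgrove=11 Cedarfen=10 Dunmere=11 Fernhollow=9 Hollowpine=9 Juniper=25 → close Juniper (overflow 13)
  25÷5 = 5 each, +1 to first 0
Round 3: Ashgrove=16 Cedarfen=15 Dunmere=16 Fernhollow=14 Hollowpine=14 → close Cedarfen (overflow 9)
  15÷4 = 3 each, +1 to first 3
Round 4: Ashgrove=20 Dunmere=20 Fernhollow=18 Hollowpine=17 → close Dunmere (overflow 12)
  20÷3 = 6 each, +1 to first 2
Round 5: Ashgrove=27 Fernhollow=25 Hollowpine=23 → close Fernhollow (overflow 17)
  25÷2 = 12 each, +1 to first 1
Round 6: Ashgrove=40 Hollowpine=35 → close Hollowpine (overflow 29)
  35÷1 = 35 each, +1 to first 0

Closure order: Elkhorn, Juniper, Cedarfen, Dunmere, Fernhollow, Hollowpine
Last habitat: Ashgrove with 75 animals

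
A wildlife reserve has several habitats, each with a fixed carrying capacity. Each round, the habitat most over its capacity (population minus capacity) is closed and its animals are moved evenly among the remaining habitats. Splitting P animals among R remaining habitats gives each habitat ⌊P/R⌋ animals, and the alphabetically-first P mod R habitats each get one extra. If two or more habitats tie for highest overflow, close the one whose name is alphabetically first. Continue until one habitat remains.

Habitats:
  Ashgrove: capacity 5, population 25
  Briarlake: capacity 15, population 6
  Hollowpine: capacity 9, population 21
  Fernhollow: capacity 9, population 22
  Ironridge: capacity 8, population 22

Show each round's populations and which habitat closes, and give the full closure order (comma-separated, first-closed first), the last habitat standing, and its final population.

Closure order: Ashgrove, Ironridge, Fernhollow, Hollowpine
Last habitat: Briarlake with 96 animals

Round 1: Ashgrove=25 Briarlake=6 Fernhollow=22 Hollowpine=21 Ironridge=22 → close Ashgrove (overflow 20)
  25÷4 = 6 each, +1 to first 1
Round 2: Briarlake=13 Fernhollow=28 Hollowpine=27 Ironridge=28 → close Ironridge (overflow 20)
  28÷3 = 9 each, +1 to first 1
Round 3: Briarlake=23 Fernhollow=37 Hollowpine=36 → close Fernhollow (overflow 28)
  37÷2 = 18 each, +1 to first 1
Round 4: Briarlake=42 Hollowpine=54 → close Hollowpine (overflow 45)
  54÷1 = 54 each, +1 to first 0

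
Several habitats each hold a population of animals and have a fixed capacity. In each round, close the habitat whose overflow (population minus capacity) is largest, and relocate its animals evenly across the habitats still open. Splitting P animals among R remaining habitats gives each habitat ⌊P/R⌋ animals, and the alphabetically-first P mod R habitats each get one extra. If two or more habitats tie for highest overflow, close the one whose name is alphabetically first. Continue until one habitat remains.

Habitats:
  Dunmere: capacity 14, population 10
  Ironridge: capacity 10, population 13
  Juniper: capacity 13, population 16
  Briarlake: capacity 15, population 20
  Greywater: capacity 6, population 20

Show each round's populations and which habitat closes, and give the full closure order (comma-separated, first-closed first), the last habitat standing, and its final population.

Closure order: Greywater, Briarlake, Ironridge, Juniper
Last habitat: Dunmere with 79 animals

Round 1: Briarlake=20 Dunmere=10 Greywater=20 Ironridge=13 Juniper=16 → close Greywater (overflow 14)
  20÷4 = 5 each, +1 to first 0
Round 2: Briarlake=25 Dunmere=15 Ironridge=18 Juniper=21 → close Briarlake (overflow 10)
  25÷3 = 8 each, +1 to first 1
Round 3: Dunmere=24 Ironridge=26 Juniper=29 → close Ironridge (overflow 16)
  26÷2 = 13 each, +1 to first 0
Round 4: Dunmere=37 Juniper=42 → close Juniper (overflow 29)
  42÷1 = 42 each, +1 to first 0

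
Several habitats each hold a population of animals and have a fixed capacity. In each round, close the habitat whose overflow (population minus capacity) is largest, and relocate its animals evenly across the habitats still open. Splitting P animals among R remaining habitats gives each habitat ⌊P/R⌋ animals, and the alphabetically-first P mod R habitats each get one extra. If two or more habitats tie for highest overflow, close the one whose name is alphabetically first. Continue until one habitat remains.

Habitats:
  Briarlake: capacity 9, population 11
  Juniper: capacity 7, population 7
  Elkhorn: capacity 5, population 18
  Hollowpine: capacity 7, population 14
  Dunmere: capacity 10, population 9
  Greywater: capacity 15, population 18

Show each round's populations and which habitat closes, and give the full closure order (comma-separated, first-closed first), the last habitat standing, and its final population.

Closure order: Elkhorn, Hollowpine, Briarlake, Greywater, Dunmere
Last habitat: Juniper with 77 animals

Round 1: Briarlake=11 Dunmere=9 Elkhorn=18 Greywater=18 Hollowpine=14 Juniper=7 → close Elkhorn (overflow 13)
  18÷5 = 3 each, +1 to first 3
Round 2: Briarlake=15 Dunmere=13 Greywater=22 Hollowpine=17 Juniper=10 → close Hollowpine (overflow 10)
  17÷4 = 4 each, +1 to first 1
Round 3: Briarlake=20 Dunmere=17 Greywater=26 Juniper=14 → close Briarlake (overflow 11)
  20÷3 = 6 each, +1 to first 2
Round 4: Dunmere=24 Greywater=33 Juniper=20 → close Greywater (overflow 18)
  33÷2 = 16 each, +1 to first 1
Round 5: Dunmere=41 Juniper=36 → close Dunmere (overflow 31)
  41÷1 = 41 each, +1 to first 0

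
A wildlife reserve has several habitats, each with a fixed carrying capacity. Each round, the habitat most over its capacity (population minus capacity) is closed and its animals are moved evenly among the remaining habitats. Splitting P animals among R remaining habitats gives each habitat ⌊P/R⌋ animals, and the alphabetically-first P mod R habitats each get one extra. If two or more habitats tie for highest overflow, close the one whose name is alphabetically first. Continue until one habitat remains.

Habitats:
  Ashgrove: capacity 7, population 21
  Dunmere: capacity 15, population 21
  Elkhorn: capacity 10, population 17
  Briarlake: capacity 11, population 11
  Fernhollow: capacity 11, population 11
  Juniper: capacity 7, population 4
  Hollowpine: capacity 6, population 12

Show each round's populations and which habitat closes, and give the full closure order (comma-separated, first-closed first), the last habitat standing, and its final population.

Closure order: Ashgrove, Elkhorn, Dunmere, Hollowpine, Briarlake, Fernhollow
Last habitat: Juniper with 97 animals

Round 1: Ashgrove=21 Briarlake=11 Dunmere=21 Elkhorn=17 Fernhollow=11 Hollowpine=12 Juniper=4 → close Ashgrove (overflow 14)
  21÷6 = 3 each, +1 to first 3
Round 2: Briarlake=15 Dunmere=25 Elkhorn=21 Fernhollow=14 Hollowpine=15 Juniper=7 → close Elkhorn (overflow 11)
  21÷5 = 4 each, +1 to first 1
Round 3: Briarlake=20 Dunmere=29 Fernhollow=18 Hollowpine=19 Juniper=11 → close Dunmere (overflow 14)
  29÷4 = 7 each, +1 to first 1
Round 4: Briarlake=28 Fernhollow=25 Hollowpine=26 Juniper=18 → close Hollowpine (overflow 20)
  26÷3 = 8 each, +1 to first 2
Round 5: Briarlake=37 Fernhollow=34 Juniper=26 → close Briarlake (overflow 26)
  37÷2 = 18 each, +1 to first 1
Round 6: Fernhollow=53 Juniper=44 → close Fernhollow (overflow 42)
  53÷1 = 53 each, +1 to first 0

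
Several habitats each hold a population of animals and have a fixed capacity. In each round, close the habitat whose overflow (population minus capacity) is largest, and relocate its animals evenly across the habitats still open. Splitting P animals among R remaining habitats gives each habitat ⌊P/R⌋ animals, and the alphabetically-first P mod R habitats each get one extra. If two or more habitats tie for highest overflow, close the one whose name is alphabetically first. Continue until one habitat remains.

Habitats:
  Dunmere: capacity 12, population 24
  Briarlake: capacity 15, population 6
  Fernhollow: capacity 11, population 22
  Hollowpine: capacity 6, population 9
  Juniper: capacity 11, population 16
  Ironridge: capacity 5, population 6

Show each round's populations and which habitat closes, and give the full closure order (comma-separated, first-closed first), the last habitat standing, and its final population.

Round 1: Briarlake=6 Dunmere=24 Fernhollow=22 Hollowpine=9 Ironridge=6 Juniper=16 → close Dunmere (overflow 12)
  24÷5 = 4 each, +1 to first 4
Round 2: Briarlake=11 Fernhollow=27 Hollowpine=14 Ironridge=11 Juniper=20 → close Fernhollow (overflow 16)
  27÷4 = 6 each, +1 to first 3
Round 3: Briarlake=18 Hollowpine=21 Ironridge=18 Juniper=26 → close Hollowpine (overflow 15)
  21÷3 = 7 each, +1 to first 0
Round 4: Briarlake=25 Ironridge=25 Juniper=33 → close Juniper (overflow 22)
  33÷2 = 16 each, +1 to first 1
Round 5: Briarlake=42 Ironridge=41 → close Ironridge (overflow 36)
  41÷1 = 41 each, +1 to first 0

Closure order: Dunmere, Fernhollow, Hollowpine, Juniper, Ironridge
Last habitat: Briarlake with 83 animals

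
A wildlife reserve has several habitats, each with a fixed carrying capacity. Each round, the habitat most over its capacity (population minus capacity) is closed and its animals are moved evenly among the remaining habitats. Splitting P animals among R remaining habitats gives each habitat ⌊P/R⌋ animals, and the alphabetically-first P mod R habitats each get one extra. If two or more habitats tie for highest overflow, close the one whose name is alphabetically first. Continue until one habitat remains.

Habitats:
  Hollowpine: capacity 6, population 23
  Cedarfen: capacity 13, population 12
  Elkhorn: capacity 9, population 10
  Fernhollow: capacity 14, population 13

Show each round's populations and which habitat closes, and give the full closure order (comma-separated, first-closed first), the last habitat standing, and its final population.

Closure order: Hollowpine, Elkhorn, Cedarfen
Last habitat: Fernhollow with 58 animals

Round 1: Cedarfen=12 Elkhorn=10 Fernhollow=13 Hollowpine=23 → close Hollowpine (overflow 17)
  23÷3 = 7 each, +1 to first 2
Round 2: Cedarfen=20 Elkhorn=18 Fernhollow=20 → close Elkhorn (overflow 9)
  18÷2 = 9 each, +1 to first 0
Round 3: Cedarfen=29 Fernhollow=29 → close Cedarfen (overflow 16)
  29÷1 = 29 each, +1 to first 0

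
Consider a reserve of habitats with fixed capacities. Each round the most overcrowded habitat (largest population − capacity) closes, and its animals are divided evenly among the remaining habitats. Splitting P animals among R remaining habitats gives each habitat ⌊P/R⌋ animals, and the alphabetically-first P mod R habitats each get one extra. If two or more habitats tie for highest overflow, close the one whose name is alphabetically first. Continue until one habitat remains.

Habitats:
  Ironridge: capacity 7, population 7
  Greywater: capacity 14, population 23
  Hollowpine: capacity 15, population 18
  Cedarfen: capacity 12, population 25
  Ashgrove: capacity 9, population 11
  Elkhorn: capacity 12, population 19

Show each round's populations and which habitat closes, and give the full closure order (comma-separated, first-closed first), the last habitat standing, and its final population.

Round 1: Ashgrove=11 Cedarfen=25 Elkhorn=19 Greywater=23 Hollowpine=18 Ironridge=7 → close Cedarfen (overflow 13)
  25÷5 = 5 each, +1 to first 0
Round 2: Ashgrove=16 Elkhorn=24 Greywater=28 Hollowpine=23 Ironridge=12 → close Greywater (overflow 14)
  28÷4 = 7 each, +1 to first 0
Round 3: Ashgrove=23 Elkhorn=31 Hollowpine=30 Ironridge=19 → close Elkhorn (overflow 19)
  31÷3 = 10 each, +1 to first 1
Round 4: Ashgrove=34 Hollowpine=40 Ironridge=29 → close Ashgrove (overflow 25)
  34÷2 = 17 each, +1 to first 0
Round 5: Hollowpine=57 Ironridge=46 → close Hollowpine (overflow 42)
  57÷1 = 57 each, +1 to first 0

Closure order: Cedarfen, Greywater, Elkhorn, Ashgrove, Hollowpine
Last habitat: Ironridge with 103 animals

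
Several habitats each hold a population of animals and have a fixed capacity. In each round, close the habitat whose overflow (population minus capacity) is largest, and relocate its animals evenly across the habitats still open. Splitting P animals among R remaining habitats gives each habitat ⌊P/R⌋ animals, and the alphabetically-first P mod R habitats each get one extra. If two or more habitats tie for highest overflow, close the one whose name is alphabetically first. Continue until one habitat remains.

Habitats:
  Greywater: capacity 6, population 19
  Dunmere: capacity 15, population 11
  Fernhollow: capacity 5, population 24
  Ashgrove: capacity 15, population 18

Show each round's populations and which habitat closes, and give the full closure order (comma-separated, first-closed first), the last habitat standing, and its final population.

Round 1: Ashgrove=18 Dunmere=11 Fernhollow=24 Greywater=19 → close Fernhollow (overflow 19)
  24÷3 = 8 each, +1 to first 0
Round 2: Ashgrove=26 Dunmere=19 Greywater=27 → close Greywater (overflow 21)
  27÷2 = 13 each, +1 to first 1
Round 3: Ashgrove=40 Dunmere=32 → close Ashgrove (overflow 25)
  40÷1 = 40 each, +1 to first 0

Closure order: Fernhollow, Greywater, Ashgrove
Last habitat: Dunmere with 72 animals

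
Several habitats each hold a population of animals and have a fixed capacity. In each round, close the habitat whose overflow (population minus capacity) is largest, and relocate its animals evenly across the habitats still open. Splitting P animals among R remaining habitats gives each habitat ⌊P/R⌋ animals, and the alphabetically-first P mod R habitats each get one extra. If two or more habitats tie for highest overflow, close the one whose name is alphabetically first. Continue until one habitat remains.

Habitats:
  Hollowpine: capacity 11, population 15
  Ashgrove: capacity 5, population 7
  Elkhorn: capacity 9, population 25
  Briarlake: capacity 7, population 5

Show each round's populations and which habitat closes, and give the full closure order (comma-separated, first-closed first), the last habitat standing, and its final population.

Round 1: Ashgrove=7 Briarlake=5 Elkhorn=25 Hollowpine=15 → close Elkhorn (overflow 16)
  25÷3 = 8 each, +1 to first 1
Round 2: Ashgrove=16 Briarlake=13 Hollowpine=23 → close Hollowpine (overflow 12)
  23÷2 = 11 each, +1 to first 1
Round 3: Ashgrove=28 Briarlake=24 → close Ashgrove (overflow 23)
  28÷1 = 28 each, +1 to first 0

Closure order: Elkhorn, Hollowpine, Ashgrove
Last habitat: Briarlake with 52 animals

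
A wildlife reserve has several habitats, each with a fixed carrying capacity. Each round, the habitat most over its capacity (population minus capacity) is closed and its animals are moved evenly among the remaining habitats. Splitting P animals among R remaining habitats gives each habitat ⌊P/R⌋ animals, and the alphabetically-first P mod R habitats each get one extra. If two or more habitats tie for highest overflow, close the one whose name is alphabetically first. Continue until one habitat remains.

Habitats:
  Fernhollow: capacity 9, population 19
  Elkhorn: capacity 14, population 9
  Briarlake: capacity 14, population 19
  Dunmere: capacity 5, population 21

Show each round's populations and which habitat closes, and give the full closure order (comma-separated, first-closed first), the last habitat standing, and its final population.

Round 1: Briarlake=19 Dunmere=21 Elkhorn=9 Fernhollow=19 → close Dunmere (overflow 16)
  21÷3 = 7 each, +1 to first 0
Round 2: Briarlake=26 Elkhorn=16 Fernhollow=26 → close Fernhollow (overflow 17)
  26÷2 = 13 each, +1 to first 0
Round 3: Briarlake=39 Elkhorn=29 → close Briarlake (overflow 25)
  39÷1 = 39 each, +1 to first 0

Closure order: Dunmere, Fernhollow, Briarlake
Last habitat: Elkhorn with 68 animals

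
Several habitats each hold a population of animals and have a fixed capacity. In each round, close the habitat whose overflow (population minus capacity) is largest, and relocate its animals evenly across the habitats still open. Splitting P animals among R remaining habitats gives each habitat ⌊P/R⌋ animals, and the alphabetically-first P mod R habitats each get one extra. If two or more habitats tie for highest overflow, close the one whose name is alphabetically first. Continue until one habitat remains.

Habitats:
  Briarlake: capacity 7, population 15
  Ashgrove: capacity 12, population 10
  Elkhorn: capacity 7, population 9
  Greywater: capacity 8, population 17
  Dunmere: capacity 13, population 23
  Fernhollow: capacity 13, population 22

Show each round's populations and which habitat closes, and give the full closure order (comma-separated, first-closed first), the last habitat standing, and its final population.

Closure order: Dunmere, Briarlake, Fernhollow, Greywater, Elkhorn
Last habitat: Ashgrove with 96 animals

Round 1: Ashgrove=10 Briarlake=15 Dunmere=23 Elkhorn=9 Fernhollow=22 Greywater=17 → close Dunmere (overflow 10)
  23÷5 = 4 each, +1 to first 3
Round 2: Ashgrove=15 Briarlake=20 Elkhorn=14 Fernhollow=26 Greywater=21 → close Briarlake (overflow 13)
  20÷4 = 5 each, +1 to first 0
Round 3: Ashgrove=20 Elkhorn=19 Fernhollow=31 Greywater=26 → close Fernhollow (overflow 18)
  31÷3 = 10 each, +1 to first 1
Round 4: Ashgrove=31 Elkhorn=29 Greywater=36 → close Greywater (overflow 28)
  36÷2 = 18 each, +1 to first 0
Round 5: Ashgrove=49 Elkhorn=47 → close Elkhorn (overflow 40)
  47÷1 = 47 each, +1 to first 0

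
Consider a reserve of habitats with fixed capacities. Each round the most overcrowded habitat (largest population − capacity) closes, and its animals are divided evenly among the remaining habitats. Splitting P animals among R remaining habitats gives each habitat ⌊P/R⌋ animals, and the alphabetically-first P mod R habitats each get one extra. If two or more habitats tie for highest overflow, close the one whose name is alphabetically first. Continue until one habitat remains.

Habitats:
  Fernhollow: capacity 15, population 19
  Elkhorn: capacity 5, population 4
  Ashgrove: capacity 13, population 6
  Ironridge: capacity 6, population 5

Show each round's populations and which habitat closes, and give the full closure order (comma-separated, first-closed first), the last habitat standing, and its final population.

Round 1: Ashgrove=6 Elkhorn=4 Fernhollow=19 Ironridge=5 → close Fernhollow (overflow 4)
  19÷3 = 6 each, +1 to first 1
Round 2: Ashgrove=13 Elkhorn=10 Ironridge=11 → close Elkhorn (overflow 5)
  10÷2 = 5 each, +1 to first 0
Round 3: Ashgrove=18 Ironridge=16 → close Ironridge (overflow 10)
  16÷1 = 16 each, +1 to first 0

Closure order: Fernhollow, Elkhorn, Ironridge
Last habitat: Ashgrove with 34 animals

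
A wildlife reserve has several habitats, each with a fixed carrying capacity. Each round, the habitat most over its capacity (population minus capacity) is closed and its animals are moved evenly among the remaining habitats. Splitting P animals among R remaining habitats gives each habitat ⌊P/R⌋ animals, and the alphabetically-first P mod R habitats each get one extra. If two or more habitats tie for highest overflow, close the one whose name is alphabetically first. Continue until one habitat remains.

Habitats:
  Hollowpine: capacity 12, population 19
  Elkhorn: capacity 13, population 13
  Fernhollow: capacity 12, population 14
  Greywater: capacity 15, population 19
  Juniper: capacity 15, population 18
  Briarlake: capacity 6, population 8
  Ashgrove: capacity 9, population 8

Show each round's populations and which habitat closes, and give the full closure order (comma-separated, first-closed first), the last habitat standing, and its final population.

Round 1: Ashgrove=8 Briarlake=8 Elkhorn=13 Fernhollow=14 Greywater=19 Hollowpine=19 Juniper=18 → close Hollowpine (overflow 7)
  19÷6 = 3 each, +1 to first 1
Round 2: Ashgrove=12 Briarlake=11 Elkhorn=16 Fernhollow=17 Greywater=22 Juniper=21 → close Greywater (overflow 7)
  22÷5 = 4 each, +1 to first 2
Round 3: Ashgrove=17 Briarlake=16 Elkhorn=20 Fernhollow=21 Juniper=25 → close Briarlake (overflow 10)
  16÷4 = 4 each, +1 to first 0
Round 4: Ashgrove=21 Elkhorn=24 Fernhollow=25 Juniper=29 → close Juniper (overflow 14)
  29÷3 = 9 each, +1 to first 2
Round 5: Ashgrove=31 Elkhorn=34 Fernhollow=34 → close Ashgrove (overflow 22)
  31÷2 = 15 each, +1 to first 1
Round 6: Elkhorn=50 Fernhollow=49 → close Elkhorn (overflow 37)
  50÷1 = 50 each, +1 to first 0

Closure order: Hollowpine, Greywater, Briarlake, Juniper, Ashgrove, Elkhorn
Last habitat: Fernhollow with 99 animals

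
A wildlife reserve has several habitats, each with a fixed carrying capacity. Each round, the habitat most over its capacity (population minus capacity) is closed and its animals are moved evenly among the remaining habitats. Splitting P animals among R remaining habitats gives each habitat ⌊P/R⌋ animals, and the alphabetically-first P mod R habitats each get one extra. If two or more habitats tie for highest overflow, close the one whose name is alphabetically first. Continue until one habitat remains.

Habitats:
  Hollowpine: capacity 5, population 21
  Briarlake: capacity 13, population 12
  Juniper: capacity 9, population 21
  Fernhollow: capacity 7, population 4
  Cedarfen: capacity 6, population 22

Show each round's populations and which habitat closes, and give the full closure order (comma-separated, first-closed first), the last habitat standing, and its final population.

Round 1: Briarlake=12 Cedarfen=22 Fernhollow=4 Hollowpine=21 Juniper=21 → close Cedarfen (overflow 16)
  22÷4 = 5 each, +1 to first 2
Round 2: Briarlake=18 Fernhollow=10 Hollowpine=26 Juniper=26 → close Hollowpine (overflow 21)
  26÷3 = 8 each, +1 to first 2
Round 3: Briarlake=27 Fernhollow=19 Juniper=34 → close Juniper (overflow 25)
  34÷2 = 17 each, +1 to first 0
Round 4: Briarlake=44 Fernhollow=36 → close Briarlake (overflow 31)
  44÷1 = 44 each, +1 to first 0

Closure order: Cedarfen, Hollowpine, Juniper, Briarlake
Last habitat: Fernhollow with 80 animals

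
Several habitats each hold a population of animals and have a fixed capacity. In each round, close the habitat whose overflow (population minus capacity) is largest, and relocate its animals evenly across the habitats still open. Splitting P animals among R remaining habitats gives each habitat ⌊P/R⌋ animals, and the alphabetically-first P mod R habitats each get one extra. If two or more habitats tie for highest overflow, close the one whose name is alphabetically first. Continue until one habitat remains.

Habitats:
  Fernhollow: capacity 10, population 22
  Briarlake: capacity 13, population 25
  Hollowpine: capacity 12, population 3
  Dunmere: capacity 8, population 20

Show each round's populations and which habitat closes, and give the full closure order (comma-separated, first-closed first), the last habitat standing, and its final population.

Round 1: Briarlake=25 Dunmere=20 Fernhollow=22 Hollowpine=3 → close Briarlake (overflow 12)
  25÷3 = 8 each, +1 to first 1
Round 2: Dunmere=29 Fernhollow=30 Hollowpine=11 → close Dunmere (overflow 21)
  29÷2 = 14 each, +1 to first 1
Round 3: Fernhollow=45 Hollowpine=25 → close Fernhollow (overflow 35)
  45÷1 = 45 each, +1 to first 0

Closure order: Briarlake, Dunmere, Fernhollow
Last habitat: Hollowpine with 70 animals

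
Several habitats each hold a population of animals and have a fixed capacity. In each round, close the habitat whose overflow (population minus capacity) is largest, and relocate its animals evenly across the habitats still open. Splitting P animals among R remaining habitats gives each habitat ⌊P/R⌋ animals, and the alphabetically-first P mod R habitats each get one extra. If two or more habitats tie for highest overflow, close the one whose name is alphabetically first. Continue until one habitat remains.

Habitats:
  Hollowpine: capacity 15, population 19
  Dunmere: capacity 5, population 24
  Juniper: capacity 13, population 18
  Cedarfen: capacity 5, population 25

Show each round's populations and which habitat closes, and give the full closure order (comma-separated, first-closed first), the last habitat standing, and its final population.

Round 1: Cedarfen=25 Dunmere=24 Hollowpine=19 Juniper=18 → close Cedarfen (overflow 20)
  25÷3 = 8 each, +1 to first 1
Round 2: Dunmere=33 Hollowpine=27 Juniper=26 → close Dunmere (overflow 28)
  33÷2 = 16 each, +1 to first 1
Round 3: Hollowpine=44 Juniper=42 → close Hollowpine (overflow 29)
  44÷1 = 44 each, +1 to first 0

Closure order: Cedarfen, Dunmere, Hollowpine
Last habitat: Juniper with 86 animals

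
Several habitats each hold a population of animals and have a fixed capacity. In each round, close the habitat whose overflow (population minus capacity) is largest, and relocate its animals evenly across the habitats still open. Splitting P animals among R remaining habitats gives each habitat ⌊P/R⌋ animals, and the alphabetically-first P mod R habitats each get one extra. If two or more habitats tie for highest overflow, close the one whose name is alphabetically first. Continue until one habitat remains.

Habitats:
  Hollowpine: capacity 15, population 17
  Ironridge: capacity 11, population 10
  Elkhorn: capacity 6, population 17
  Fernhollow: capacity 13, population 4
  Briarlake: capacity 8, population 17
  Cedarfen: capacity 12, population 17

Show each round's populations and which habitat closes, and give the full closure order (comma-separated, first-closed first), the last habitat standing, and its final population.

Round 1: Briarlake=17 Cedarfen=17 Elkhorn=17 Fernhollow=4 Hollowpine=17 Ironridge=10 → close Elkhorn (overflow 11)
  17÷5 = 3 each, +1 to first 2
Round 2: Briarlake=21 Cedarfen=21 Fernhollow=7 Hollowpine=20 Ironridge=13 → close Briarlake (overflow 13)
  21÷4 = 5 each, +1 to first 1
Round 3: Cedarfen=27 Fernhollow=12 Hollowpine=25 Ironridge=18 → close Cedarfen (overflow 15)
  27÷3 = 9 each, +1 to first 0
Round 4: Fernhollow=21 Hollowpine=34 Ironridge=27 → close Hollowpine (overflow 19)
  34÷2 = 17 each, +1 to first 0
Round 5: Fernhollow=38 Ironridge=44 → close Ironridge (overflow 33)
  44÷1 = 44 each, +1 to first 0

Closure order: Elkhorn, Briarlake, Cedarfen, Hollowpine, Ironridge
Last habitat: Fernhollow with 82 animals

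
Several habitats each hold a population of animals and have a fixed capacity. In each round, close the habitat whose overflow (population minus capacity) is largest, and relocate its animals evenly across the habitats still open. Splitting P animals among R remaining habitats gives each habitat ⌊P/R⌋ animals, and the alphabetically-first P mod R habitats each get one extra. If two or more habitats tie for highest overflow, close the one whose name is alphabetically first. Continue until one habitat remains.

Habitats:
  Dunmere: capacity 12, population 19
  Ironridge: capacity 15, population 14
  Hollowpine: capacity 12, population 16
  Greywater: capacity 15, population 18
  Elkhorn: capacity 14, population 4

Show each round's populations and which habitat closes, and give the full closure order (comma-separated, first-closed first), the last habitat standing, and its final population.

Closure order: Dunmere, Hollowpine, Greywater, Ironridge
Last habitat: Elkhorn with 71 animals

Round 1: Dunmere=19 Elkhorn=4 Greywater=18 Hollowpine=16 Ironridge=14 → close Dunmere (overflow 7)
  19÷4 = 4 each, +1 to first 3
Round 2: Elkhorn=9 Greywater=23 Hollowpine=21 Ironridge=18 → close Hollowpine (overflow 9)
  21÷3 = 7 each, +1 to first 0
Round 3: Elkhorn=16 Greywater=30 Ironridge=25 → close Greywater (overflow 15)
  30÷2 = 15 each, +1 to first 0
Round 4: Elkhorn=31 Ironridge=40 → close Ironridge (overflow 25)
  40÷1 = 40 each, +1 to first 0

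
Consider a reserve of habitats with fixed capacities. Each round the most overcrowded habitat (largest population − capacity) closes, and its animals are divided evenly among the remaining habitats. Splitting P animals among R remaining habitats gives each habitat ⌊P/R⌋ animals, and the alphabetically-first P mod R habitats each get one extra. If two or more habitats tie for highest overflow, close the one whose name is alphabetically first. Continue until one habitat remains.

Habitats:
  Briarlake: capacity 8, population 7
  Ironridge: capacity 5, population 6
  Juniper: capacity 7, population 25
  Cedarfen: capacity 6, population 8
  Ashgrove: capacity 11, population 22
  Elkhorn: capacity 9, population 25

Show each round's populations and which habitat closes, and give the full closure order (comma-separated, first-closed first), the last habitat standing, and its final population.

Closure order: Juniper, Elkhorn, Ashgrove, Cedarfen, Briarlake
Last habitat: Ironridge with 93 animals

Round 1: Ashgrove=22 Briarlake=7 Cedarfen=8 Elkhorn=25 Ironridge=6 Juniper=25 → close Juniper (overflow 18)
  25÷5 = 5 each, +1 to first 0
Round 2: Ashgrove=27 Briarlake=12 Cedarfen=13 Elkhorn=30 Ironridge=11 → close Elkhorn (overflow 21)
  30÷4 = 7 each, +1 to first 2
Round 3: Ashgrove=35 Briarlake=20 Cedarfen=20 Ironridge=18 → close Ashgrove (overflow 24)
  35÷3 = 11 each, +1 to first 2
Round 4: Briarlake=32 Cedarfen=32 Ironridge=29 → close Cedarfen (overflow 26)
  32÷2 = 16 each, +1 to first 0
Round 5: Briarlake=48 Ironridge=45 → close Briarlake (overflow 40)
  48÷1 = 48 each, +1 to first 0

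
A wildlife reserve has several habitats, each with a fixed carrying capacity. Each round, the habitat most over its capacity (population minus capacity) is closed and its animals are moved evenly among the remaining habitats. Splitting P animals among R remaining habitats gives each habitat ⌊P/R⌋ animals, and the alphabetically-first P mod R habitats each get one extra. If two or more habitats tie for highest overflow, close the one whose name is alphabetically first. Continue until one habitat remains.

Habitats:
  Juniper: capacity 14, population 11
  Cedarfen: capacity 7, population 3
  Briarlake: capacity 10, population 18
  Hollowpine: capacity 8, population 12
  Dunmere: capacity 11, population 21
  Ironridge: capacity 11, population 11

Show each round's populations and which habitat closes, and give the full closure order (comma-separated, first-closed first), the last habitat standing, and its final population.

Closure order: Dunmere, Briarlake, Hollowpine, Ironridge, Cedarfen
Last habitat: Juniper with 76 animals

Round 1: Briarlake=18 Cedarfen=3 Dunmere=21 Hollowpine=12 Ironridge=11 Juniper=11 → close Dunmere (overflow 10)
  21÷5 = 4 each, +1 to first 1
Round 2: Briarlake=23 Cedarfen=7 Hollowpine=16 Ironridge=15 Juniper=15 → close Briarlake (overflow 13)
  23÷4 = 5 each, +1 to first 3
Round 3: Cedarfen=13 Hollowpine=22 Ironridge=21 Juniper=20 → close Hollowpine (overflow 14)
  22÷3 = 7 each, +1 to first 1
Round 4: Cedarfen=21 Ironridge=28 Juniper=27 → close Ironridge (overflow 17)
  28÷2 = 14 each, +1 to first 0
Round 5: Cedarfen=35 Juniper=41 → close Cedarfen (overflow 28)
  35÷1 = 35 each, +1 to first 0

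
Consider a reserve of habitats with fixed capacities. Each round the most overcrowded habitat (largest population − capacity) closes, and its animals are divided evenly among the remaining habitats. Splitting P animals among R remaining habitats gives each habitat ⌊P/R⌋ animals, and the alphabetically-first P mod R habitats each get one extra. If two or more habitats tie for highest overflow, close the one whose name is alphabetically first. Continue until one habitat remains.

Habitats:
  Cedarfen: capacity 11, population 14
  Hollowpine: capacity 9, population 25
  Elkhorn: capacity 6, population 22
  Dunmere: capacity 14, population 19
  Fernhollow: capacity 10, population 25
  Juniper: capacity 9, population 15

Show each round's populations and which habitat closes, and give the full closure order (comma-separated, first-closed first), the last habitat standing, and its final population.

Closure order: Elkhorn, Hollowpine, Fernhollow, Dunmere, Cedarfen
Last habitat: Juniper with 120 animals

Round 1: Cedarfen=14 Dunmere=19 Elkhorn=22 Fernhollow=25 Hollowpine=25 Juniper=15 → close Elkhorn (overflow 16)
  22÷5 = 4 each, +1 to first 2
Round 2: Cedarfen=19 Dunmere=24 Fernhollow=29 Hollowpine=29 Juniper=19 → close Hollowpine (overflow 20)
  29÷4 = 7 each, +1 to first 1
Round 3: Cedarfen=27 Dunmere=31 Fernhollow=36 Juniper=26 → close Fernhollow (overflow 26)
  36÷3 = 12 each, +1 to first 0
Round 4: Cedarfen=39 Dunmere=43 Juniper=38 → close Dunmere (overflow 29)
  43÷2 = 21 each, +1 to first 1
Round 5: Cedarfen=61 Juniper=59 → close Cedarfen (overflow 50)
  61÷1 = 61 each, +1 to first 0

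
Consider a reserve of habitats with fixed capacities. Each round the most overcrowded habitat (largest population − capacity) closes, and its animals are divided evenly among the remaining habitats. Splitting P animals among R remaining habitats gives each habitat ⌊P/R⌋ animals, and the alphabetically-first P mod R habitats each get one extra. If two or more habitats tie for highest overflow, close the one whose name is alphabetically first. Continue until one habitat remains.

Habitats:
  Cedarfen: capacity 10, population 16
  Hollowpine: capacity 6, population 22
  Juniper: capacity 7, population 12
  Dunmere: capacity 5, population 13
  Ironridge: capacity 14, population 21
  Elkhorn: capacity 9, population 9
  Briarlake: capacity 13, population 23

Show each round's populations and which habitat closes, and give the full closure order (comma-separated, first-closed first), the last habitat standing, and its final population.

Closure order: Hollowpine, Briarlake, Dunmere, Cedarfen, Ironridge, Juniper
Last habitat: Elkhorn with 116 animals

Round 1: Briarlake=23 Cedarfen=16 Dunmere=13 Elkhorn=9 Hollowpine=22 Ironridge=21 Juniper=12 → close Hollowpine (overflow 16)
  22÷6 = 3 each, +1 to first 4
Round 2: Briarlake=27 Cedarfen=20 Dunmere=17 Elkhorn=13 Ironridge=24 Juniper=15 → close Briarlake (overflow 14)
  27÷5 = 5 each, +1 to first 2
Round 3: Cedarfen=26 Dunmere=23 Elkhorn=18 Ironridge=29 Juniper=20 → close Dunmere (overflow 18)
  23÷4 = 5 each, +1 to first 3
Round 4: Cedarfen=32 Elkhorn=24 Ironridge=35 Juniper=25 → close Cedarfen (overflow 22)
  32÷3 = 10 each, +1 to first 2
Round 5: Elkhorn=35 Ironridge=46 Juniper=35 → close Ironridge (overflow 32)
  46÷2 = 23 each, +1 to first 0
Round 6: Elkhorn=58 Juniper=58 → close Juniper (overflow 51)
  58÷1 = 58 each, +1 to first 0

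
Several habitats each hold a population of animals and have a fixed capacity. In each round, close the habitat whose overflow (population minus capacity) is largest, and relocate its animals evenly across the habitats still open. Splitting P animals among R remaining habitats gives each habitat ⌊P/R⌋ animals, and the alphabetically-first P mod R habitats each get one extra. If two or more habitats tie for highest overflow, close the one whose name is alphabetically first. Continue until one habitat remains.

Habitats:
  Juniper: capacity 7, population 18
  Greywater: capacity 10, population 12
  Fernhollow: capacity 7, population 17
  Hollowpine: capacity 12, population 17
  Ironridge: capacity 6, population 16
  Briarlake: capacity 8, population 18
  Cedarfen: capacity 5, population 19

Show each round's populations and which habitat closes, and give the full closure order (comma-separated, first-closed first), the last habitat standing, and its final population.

Round 1: Briarlake=18 Cedarfen=19 Fernhollow=17 Greywater=12 Hollowpine=17 Ironridge=16 Juniper=18 → close Cedarfen (overflow 14)
  19÷6 = 3 each, +1 to first 1
Round 2: Briarlake=22 Fernhollow=20 Greywater=15 Hollowpine=20 Ironridge=19 Juniper=21 → close Briarlake (overflow 14)
  22÷5 = 4 each, +1 to first 2
Round 3: Fernhollow=25 Greywater=20 Hollowpine=24 Ironridge=23 Juniper=25 → close Fernhollow (overflow 18)
  25÷4 = 6 each, +1 to first 1
Round 4: Greywater=27 Hollowpine=30 Ironridge=29 Juniper=31 → close Juniper (overflow 24)
  31÷3 = 10 each, +1 to first 1
Round 5: Greywater=38 Hollowpine=40 Ironridge=39 → close Ironridge (overflow 33)
  39÷2 = 19 each, +1 to first 1
Round 6: Greywater=58 Hollowpine=59 → close Greywater (overflow 48)
  58÷1 = 58 each, +1 to first 0

Closure order: Cedarfen, Briarlake, Fernhollow, Juniper, Ironridge, Greywater
Last habitat: Hollowpine with 117 animals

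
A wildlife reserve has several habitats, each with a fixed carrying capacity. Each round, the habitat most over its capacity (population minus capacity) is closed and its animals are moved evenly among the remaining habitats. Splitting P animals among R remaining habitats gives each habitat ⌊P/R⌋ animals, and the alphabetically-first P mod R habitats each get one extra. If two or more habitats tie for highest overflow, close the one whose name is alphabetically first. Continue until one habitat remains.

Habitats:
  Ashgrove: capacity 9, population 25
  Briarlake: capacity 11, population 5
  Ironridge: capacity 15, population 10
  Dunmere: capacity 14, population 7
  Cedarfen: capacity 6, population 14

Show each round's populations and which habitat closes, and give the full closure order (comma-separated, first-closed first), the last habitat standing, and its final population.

Round 1: Ashgrove=25 Briarlake=5 Cedarfen=14 Dunmere=7 Ironridge=10 → close Ashgrove (overflow 16)
  25÷4 = 6 each, +1 to first 1
Round 2: Briarlake=12 Cedarfen=20 Dunmere=13 Ironridge=16 → close Cedarfen (overflow 14)
  20÷3 = 6 each, +1 to first 2
Round 3: Briarlake=19 Dunmere=20 Ironridge=22 → close Briarlake (overflow 8)
  19÷2 = 9 each, +1 to first 1
Round 4: Dunmere=30 Ironridge=31 → close Dunmere (overflow 16)
  30÷1 = 30 each, +1 to first 0

Closure order: Ashgrove, Cedarfen, Briarlake, Dunmere
Last habitat: Ironridge with 61 animals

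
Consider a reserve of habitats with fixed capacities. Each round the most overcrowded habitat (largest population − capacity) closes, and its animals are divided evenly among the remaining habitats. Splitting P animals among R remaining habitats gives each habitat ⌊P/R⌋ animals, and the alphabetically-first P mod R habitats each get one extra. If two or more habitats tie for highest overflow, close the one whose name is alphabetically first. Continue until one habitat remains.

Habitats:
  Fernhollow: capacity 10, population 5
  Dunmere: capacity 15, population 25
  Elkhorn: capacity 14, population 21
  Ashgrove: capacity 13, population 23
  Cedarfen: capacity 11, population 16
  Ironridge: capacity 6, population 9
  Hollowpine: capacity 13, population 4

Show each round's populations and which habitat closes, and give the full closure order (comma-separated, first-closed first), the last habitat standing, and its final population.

Closure order: Ashgrove, Dunmere, Elkhorn, Cedarfen, Ironridge, Fernhollow
Last habitat: Hollowpine with 103 animals

Round 1: Ashgrove=23 Cedarfen=16 Dunmere=25 Elkhorn=21 Fernhollow=5 Hollowpine=4 Ironridge=9 → close Ashgrove (overflow 10)
  23÷6 = 3 each, +1 to first 5
Round 2: Cedarfen=20 Dunmere=29 Elkhorn=25 Fernhollow=9 Hollowpine=8 Ironridge=12 → close Dunmere (overflow 14)
  29÷5 = 5 each, +1 to first 4
Round 3: Cedarfen=26 Elkhorn=31 Fernhollow=15 Hollowpine=14 Ironridge=17 → close Elkhorn (overflow 17)
  31÷4 = 7 each, +1 to first 3
Round 4: Cedarfen=34 Fernhollow=23 Hollowpine=22 Ironridge=24 → close Cedarfen (overflow 23)
  34÷3 = 11 each, +1 to first 1
Round 5: Fernhollow=35 Hollowpine=33 Ironridge=35 → close Ironridge (overflow 29)
  35÷2 = 17 each, +1 to first 1
Round 6: Fernhollow=53 Hollowpine=50 → close Fernhollow (overflow 43)
  53÷1 = 53 each, +1 to first 0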